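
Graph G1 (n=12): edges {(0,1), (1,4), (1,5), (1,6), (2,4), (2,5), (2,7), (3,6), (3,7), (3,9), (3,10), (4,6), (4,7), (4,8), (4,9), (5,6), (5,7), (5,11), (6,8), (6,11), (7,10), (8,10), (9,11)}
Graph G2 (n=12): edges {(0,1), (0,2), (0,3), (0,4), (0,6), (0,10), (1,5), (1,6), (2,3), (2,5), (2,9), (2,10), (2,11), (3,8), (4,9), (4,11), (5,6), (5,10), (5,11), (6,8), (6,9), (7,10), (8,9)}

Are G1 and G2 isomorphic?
Yes, isomorphic

The graphs are isomorphic.
One valid mapping φ: V(G1) → V(G2): 0→7, 1→10, 2→1, 3→9, 4→0, 5→5, 6→2, 7→6, 8→3, 9→4, 10→8, 11→11

Verify φ preserves adjacency — for each edge of G1, its image is an edge of G2:
  (0,1) → (φ(0),φ(1)) = (7,10) ∈ E(G2) ✓
  (1,4) → (φ(1),φ(4)) = (0,10) ∈ E(G2) ✓
  (1,5) → (φ(1),φ(5)) = (5,10) ∈ E(G2) ✓
  (1,6) → (φ(1),φ(6)) = (2,10) ∈ E(G2) ✓
  (2,4) → (φ(2),φ(4)) = (0,1) ∈ E(G2) ✓
  (2,5) → (φ(2),φ(5)) = (1,5) ∈ E(G2) ✓
  (2,7) → (φ(2),φ(7)) = (1,6) ∈ E(G2) ✓
  (3,6) → (φ(3),φ(6)) = (2,9) ∈ E(G2) ✓
  (3,7) → (φ(3),φ(7)) = (6,9) ∈ E(G2) ✓
  (3,9) → (φ(3),φ(9)) = (4,9) ∈ E(G2) ✓
  (3,10) → (φ(3),φ(10)) = (8,9) ∈ E(G2) ✓
  (4,6) → (φ(4),φ(6)) = (0,2) ∈ E(G2) ✓
  (4,7) → (φ(4),φ(7)) = (0,6) ∈ E(G2) ✓
  (4,8) → (φ(4),φ(8)) = (0,3) ∈ E(G2) ✓
  (4,9) → (φ(4),φ(9)) = (0,4) ∈ E(G2) ✓
  (5,6) → (φ(5),φ(6)) = (2,5) ∈ E(G2) ✓
  (5,7) → (φ(5),φ(7)) = (5,6) ∈ E(G2) ✓
  (5,11) → (φ(5),φ(11)) = (5,11) ∈ E(G2) ✓
  (6,8) → (φ(6),φ(8)) = (2,3) ∈ E(G2) ✓
  (6,11) → (φ(6),φ(11)) = (2,11) ∈ E(G2) ✓
  (7,10) → (φ(7),φ(10)) = (6,8) ∈ E(G2) ✓
  (8,10) → (φ(8),φ(10)) = (3,8) ∈ E(G2) ✓
  (9,11) → (φ(9),φ(11)) = (4,11) ∈ E(G2) ✓
All 23 edges of G1 map to edges of G2, and |E(G1)| = |E(G2)| = 23, so φ is a bijection on edges as well as vertices. Hence G1 ≅ G2.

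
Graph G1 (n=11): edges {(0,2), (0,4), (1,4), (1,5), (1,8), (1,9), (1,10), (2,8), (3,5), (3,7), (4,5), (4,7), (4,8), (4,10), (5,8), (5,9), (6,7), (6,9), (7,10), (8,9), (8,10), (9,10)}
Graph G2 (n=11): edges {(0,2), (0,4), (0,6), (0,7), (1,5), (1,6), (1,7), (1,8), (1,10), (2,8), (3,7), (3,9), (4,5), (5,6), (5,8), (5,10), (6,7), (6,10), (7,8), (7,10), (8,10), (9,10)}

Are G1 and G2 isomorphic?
Yes, isomorphic

The graphs are isomorphic.
One valid mapping φ: V(G1) → V(G2): 0→3, 1→1, 2→9, 3→2, 4→7, 5→8, 6→4, 7→0, 8→10, 9→5, 10→6

Verify φ preserves adjacency — for each edge of G1, its image is an edge of G2:
  (0,2) → (φ(0),φ(2)) = (3,9) ∈ E(G2) ✓
  (0,4) → (φ(0),φ(4)) = (3,7) ∈ E(G2) ✓
  (1,4) → (φ(1),φ(4)) = (1,7) ∈ E(G2) ✓
  (1,5) → (φ(1),φ(5)) = (1,8) ∈ E(G2) ✓
  (1,8) → (φ(1),φ(8)) = (1,10) ∈ E(G2) ✓
  (1,9) → (φ(1),φ(9)) = (1,5) ∈ E(G2) ✓
  (1,10) → (φ(1),φ(10)) = (1,6) ∈ E(G2) ✓
  (2,8) → (φ(2),φ(8)) = (9,10) ∈ E(G2) ✓
  (3,5) → (φ(3),φ(5)) = (2,8) ∈ E(G2) ✓
  (3,7) → (φ(3),φ(7)) = (0,2) ∈ E(G2) ✓
  (4,5) → (φ(4),φ(5)) = (7,8) ∈ E(G2) ✓
  (4,7) → (φ(4),φ(7)) = (0,7) ∈ E(G2) ✓
  (4,8) → (φ(4),φ(8)) = (7,10) ∈ E(G2) ✓
  (4,10) → (φ(4),φ(10)) = (6,7) ∈ E(G2) ✓
  (5,8) → (φ(5),φ(8)) = (8,10) ∈ E(G2) ✓
  (5,9) → (φ(5),φ(9)) = (5,8) ∈ E(G2) ✓
  (6,7) → (φ(6),φ(7)) = (0,4) ∈ E(G2) ✓
  (6,9) → (φ(6),φ(9)) = (4,5) ∈ E(G2) ✓
  (7,10) → (φ(7),φ(10)) = (0,6) ∈ E(G2) ✓
  (8,9) → (φ(8),φ(9)) = (5,10) ∈ E(G2) ✓
  (8,10) → (φ(8),φ(10)) = (6,10) ∈ E(G2) ✓
  (9,10) → (φ(9),φ(10)) = (5,6) ∈ E(G2) ✓
All 22 edges of G1 map to edges of G2, and |E(G1)| = |E(G2)| = 22, so φ is a bijection on edges as well as vertices. Hence G1 ≅ G2.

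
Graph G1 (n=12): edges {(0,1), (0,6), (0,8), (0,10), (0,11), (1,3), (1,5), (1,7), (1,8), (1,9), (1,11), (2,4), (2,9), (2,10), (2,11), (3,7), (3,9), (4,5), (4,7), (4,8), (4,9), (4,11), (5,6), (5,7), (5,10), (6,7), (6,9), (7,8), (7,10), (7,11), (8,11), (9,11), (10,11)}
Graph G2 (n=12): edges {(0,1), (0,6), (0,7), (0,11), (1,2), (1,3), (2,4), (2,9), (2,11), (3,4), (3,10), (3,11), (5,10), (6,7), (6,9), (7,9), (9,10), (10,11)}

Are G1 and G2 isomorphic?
No, not isomorphic

The graphs are NOT isomorphic.

Connected components of G1: 1 component(s) with vertex sets [[0, 1, 2, 3, 4, 5, 6, 7, 8, 9, 10, 11]], sizes [12].
Connected components of G2: 2 component(s) with vertex sets [[8], [0, 1, 2, 3, 4, 5, 6, 7, 9, 10, 11]], sizes [1, 11].
The number of connected components (and the multiset of component sizes) is an isomorphism invariant — an isomorphism maps each component of G1 bijectively onto a component of G2. Since G1 has 1 component(s) and G2 has 2, they cannot be isomorphic.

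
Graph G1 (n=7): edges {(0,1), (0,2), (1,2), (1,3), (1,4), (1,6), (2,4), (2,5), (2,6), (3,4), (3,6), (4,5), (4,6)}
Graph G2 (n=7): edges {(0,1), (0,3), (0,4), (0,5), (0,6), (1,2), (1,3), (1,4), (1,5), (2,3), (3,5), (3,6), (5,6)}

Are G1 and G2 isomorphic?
Yes, isomorphic

The graphs are isomorphic.
One valid mapping φ: V(G1) → V(G2): 0→4, 1→0, 2→1, 3→6, 4→3, 5→2, 6→5

Verify φ preserves adjacency — for each edge of G1, its image is an edge of G2:
  (0,1) → (φ(0),φ(1)) = (0,4) ∈ E(G2) ✓
  (0,2) → (φ(0),φ(2)) = (1,4) ∈ E(G2) ✓
  (1,2) → (φ(1),φ(2)) = (0,1) ∈ E(G2) ✓
  (1,3) → (φ(1),φ(3)) = (0,6) ∈ E(G2) ✓
  (1,4) → (φ(1),φ(4)) = (0,3) ∈ E(G2) ✓
  (1,6) → (φ(1),φ(6)) = (0,5) ∈ E(G2) ✓
  (2,4) → (φ(2),φ(4)) = (1,3) ∈ E(G2) ✓
  (2,5) → (φ(2),φ(5)) = (1,2) ∈ E(G2) ✓
  (2,6) → (φ(2),φ(6)) = (1,5) ∈ E(G2) ✓
  (3,4) → (φ(3),φ(4)) = (3,6) ∈ E(G2) ✓
  (3,6) → (φ(3),φ(6)) = (5,6) ∈ E(G2) ✓
  (4,5) → (φ(4),φ(5)) = (2,3) ∈ E(G2) ✓
  (4,6) → (φ(4),φ(6)) = (3,5) ∈ E(G2) ✓
All 13 edges of G1 map to edges of G2, and |E(G1)| = |E(G2)| = 13, so φ is a bijection on edges as well as vertices. Hence G1 ≅ G2.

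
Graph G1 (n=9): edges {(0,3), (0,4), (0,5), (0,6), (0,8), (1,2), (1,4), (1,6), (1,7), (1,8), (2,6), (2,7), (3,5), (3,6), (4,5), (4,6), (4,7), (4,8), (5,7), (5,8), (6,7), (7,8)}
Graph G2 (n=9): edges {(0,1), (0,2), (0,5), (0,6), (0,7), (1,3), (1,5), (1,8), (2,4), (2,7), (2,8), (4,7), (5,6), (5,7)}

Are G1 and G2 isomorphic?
No, not isomorphic

The graphs are NOT isomorphic.

Counting triangles (3-cliques): G1 has 19, G2 has 5.
Triangle count is an isomorphism invariant, so differing triangle counts rule out isomorphism.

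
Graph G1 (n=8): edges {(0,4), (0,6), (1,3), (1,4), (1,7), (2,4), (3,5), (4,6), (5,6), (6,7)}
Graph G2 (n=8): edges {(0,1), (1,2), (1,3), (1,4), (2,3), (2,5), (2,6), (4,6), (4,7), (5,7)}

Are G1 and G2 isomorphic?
Yes, isomorphic

The graphs are isomorphic.
One valid mapping φ: V(G1) → V(G2): 0→3, 1→4, 2→0, 3→7, 4→1, 5→5, 6→2, 7→6

Verify φ preserves adjacency — for each edge of G1, its image is an edge of G2:
  (0,4) → (φ(0),φ(4)) = (1,3) ∈ E(G2) ✓
  (0,6) → (φ(0),φ(6)) = (2,3) ∈ E(G2) ✓
  (1,3) → (φ(1),φ(3)) = (4,7) ∈ E(G2) ✓
  (1,4) → (φ(1),φ(4)) = (1,4) ∈ E(G2) ✓
  (1,7) → (φ(1),φ(7)) = (4,6) ∈ E(G2) ✓
  (2,4) → (φ(2),φ(4)) = (0,1) ∈ E(G2) ✓
  (3,5) → (φ(3),φ(5)) = (5,7) ∈ E(G2) ✓
  (4,6) → (φ(4),φ(6)) = (1,2) ∈ E(G2) ✓
  (5,6) → (φ(5),φ(6)) = (2,5) ∈ E(G2) ✓
  (6,7) → (φ(6),φ(7)) = (2,6) ∈ E(G2) ✓
All 10 edges of G1 map to edges of G2, and |E(G1)| = |E(G2)| = 10, so φ is a bijection on edges as well as vertices. Hence G1 ≅ G2.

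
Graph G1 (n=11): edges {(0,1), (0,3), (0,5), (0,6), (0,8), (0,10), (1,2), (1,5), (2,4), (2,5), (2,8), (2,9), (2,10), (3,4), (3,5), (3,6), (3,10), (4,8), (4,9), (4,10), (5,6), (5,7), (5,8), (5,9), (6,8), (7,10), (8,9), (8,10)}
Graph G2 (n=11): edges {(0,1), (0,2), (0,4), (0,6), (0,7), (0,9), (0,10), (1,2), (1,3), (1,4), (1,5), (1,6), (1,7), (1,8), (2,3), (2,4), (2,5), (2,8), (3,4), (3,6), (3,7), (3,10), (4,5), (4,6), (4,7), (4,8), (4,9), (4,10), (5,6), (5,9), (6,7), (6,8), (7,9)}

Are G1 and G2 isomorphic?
No, not isomorphic

The graphs are NOT isomorphic.

Counting triangles (3-cliques): G1 has 22, G2 has 37.
Triangle count is an isomorphism invariant, so differing triangle counts rule out isomorphism.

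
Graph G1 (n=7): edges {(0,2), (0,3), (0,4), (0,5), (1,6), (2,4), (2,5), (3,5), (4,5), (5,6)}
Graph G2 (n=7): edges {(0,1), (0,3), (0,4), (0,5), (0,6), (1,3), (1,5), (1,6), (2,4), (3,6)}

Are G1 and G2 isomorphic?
Yes, isomorphic

The graphs are isomorphic.
One valid mapping φ: V(G1) → V(G2): 0→1, 1→2, 2→6, 3→5, 4→3, 5→0, 6→4

Verify φ preserves adjacency — for each edge of G1, its image is an edge of G2:
  (0,2) → (φ(0),φ(2)) = (1,6) ∈ E(G2) ✓
  (0,3) → (φ(0),φ(3)) = (1,5) ∈ E(G2) ✓
  (0,4) → (φ(0),φ(4)) = (1,3) ∈ E(G2) ✓
  (0,5) → (φ(0),φ(5)) = (0,1) ∈ E(G2) ✓
  (1,6) → (φ(1),φ(6)) = (2,4) ∈ E(G2) ✓
  (2,4) → (φ(2),φ(4)) = (3,6) ∈ E(G2) ✓
  (2,5) → (φ(2),φ(5)) = (0,6) ∈ E(G2) ✓
  (3,5) → (φ(3),φ(5)) = (0,5) ∈ E(G2) ✓
  (4,5) → (φ(4),φ(5)) = (0,3) ∈ E(G2) ✓
  (5,6) → (φ(5),φ(6)) = (0,4) ∈ E(G2) ✓
All 10 edges of G1 map to edges of G2, and |E(G1)| = |E(G2)| = 10, so φ is a bijection on edges as well as vertices. Hence G1 ≅ G2.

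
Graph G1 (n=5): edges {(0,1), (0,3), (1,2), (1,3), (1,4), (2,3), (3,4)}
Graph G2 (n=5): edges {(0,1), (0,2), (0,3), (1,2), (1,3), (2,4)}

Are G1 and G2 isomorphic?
No, not isomorphic

The graphs are NOT isomorphic.

Degrees in G1: deg(0)=2, deg(1)=4, deg(2)=2, deg(3)=4, deg(4)=2.
Sorted degree sequence of G1: [4, 4, 2, 2, 2].
Degrees in G2: deg(0)=3, deg(1)=3, deg(2)=3, deg(3)=2, deg(4)=1.
Sorted degree sequence of G2: [3, 3, 3, 2, 1].
The (sorted) degree sequence is an isomorphism invariant, so since G1 and G2 have different degree sequences they cannot be isomorphic.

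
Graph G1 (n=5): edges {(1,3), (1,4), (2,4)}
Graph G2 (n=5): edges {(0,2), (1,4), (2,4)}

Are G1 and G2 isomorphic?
Yes, isomorphic

The graphs are isomorphic.
One valid mapping φ: V(G1) → V(G2): 0→3, 1→4, 2→0, 3→1, 4→2

Verify φ preserves adjacency — for each edge of G1, its image is an edge of G2:
  (1,3) → (φ(1),φ(3)) = (1,4) ∈ E(G2) ✓
  (1,4) → (φ(1),φ(4)) = (2,4) ∈ E(G2) ✓
  (2,4) → (φ(2),φ(4)) = (0,2) ∈ E(G2) ✓
All 3 edges of G1 map to edges of G2, and |E(G1)| = |E(G2)| = 3, so φ is a bijection on edges as well as vertices. Hence G1 ≅ G2.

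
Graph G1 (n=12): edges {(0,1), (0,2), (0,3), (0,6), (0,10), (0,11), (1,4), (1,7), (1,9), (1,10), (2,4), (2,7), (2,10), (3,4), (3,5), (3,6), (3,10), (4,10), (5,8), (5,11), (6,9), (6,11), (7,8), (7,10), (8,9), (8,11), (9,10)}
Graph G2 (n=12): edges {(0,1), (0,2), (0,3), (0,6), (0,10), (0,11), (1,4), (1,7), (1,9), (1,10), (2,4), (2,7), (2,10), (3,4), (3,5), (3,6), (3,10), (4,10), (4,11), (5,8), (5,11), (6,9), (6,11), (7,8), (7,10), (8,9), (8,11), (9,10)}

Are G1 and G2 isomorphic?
No, not isomorphic

The graphs are NOT isomorphic.

Counting edges: G1 has 27 edge(s); G2 has 28 edge(s).
Edge count is an isomorphism invariant (a bijection on vertices induces a bijection on edges), so differing edge counts rule out isomorphism.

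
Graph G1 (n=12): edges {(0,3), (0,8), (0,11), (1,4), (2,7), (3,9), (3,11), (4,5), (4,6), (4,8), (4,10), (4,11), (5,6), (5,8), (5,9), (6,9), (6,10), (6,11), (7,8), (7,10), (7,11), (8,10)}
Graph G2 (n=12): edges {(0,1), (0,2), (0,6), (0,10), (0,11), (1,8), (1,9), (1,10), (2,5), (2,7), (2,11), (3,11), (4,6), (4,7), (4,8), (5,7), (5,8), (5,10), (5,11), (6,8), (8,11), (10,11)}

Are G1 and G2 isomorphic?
Yes, isomorphic

The graphs are isomorphic.
One valid mapping φ: V(G1) → V(G2): 0→6, 1→3, 2→9, 3→4, 4→11, 5→2, 6→5, 7→1, 8→0, 9→7, 10→10, 11→8

Verify φ preserves adjacency — for each edge of G1, its image is an edge of G2:
  (0,3) → (φ(0),φ(3)) = (4,6) ∈ E(G2) ✓
  (0,8) → (φ(0),φ(8)) = (0,6) ∈ E(G2) ✓
  (0,11) → (φ(0),φ(11)) = (6,8) ∈ E(G2) ✓
  (1,4) → (φ(1),φ(4)) = (3,11) ∈ E(G2) ✓
  (2,7) → (φ(2),φ(7)) = (1,9) ∈ E(G2) ✓
  (3,9) → (φ(3),φ(9)) = (4,7) ∈ E(G2) ✓
  (3,11) → (φ(3),φ(11)) = (4,8) ∈ E(G2) ✓
  (4,5) → (φ(4),φ(5)) = (2,11) ∈ E(G2) ✓
  (4,6) → (φ(4),φ(6)) = (5,11) ∈ E(G2) ✓
  (4,8) → (φ(4),φ(8)) = (0,11) ∈ E(G2) ✓
  (4,10) → (φ(4),φ(10)) = (10,11) ∈ E(G2) ✓
  (4,11) → (φ(4),φ(11)) = (8,11) ∈ E(G2) ✓
  (5,6) → (φ(5),φ(6)) = (2,5) ∈ E(G2) ✓
  (5,8) → (φ(5),φ(8)) = (0,2) ∈ E(G2) ✓
  (5,9) → (φ(5),φ(9)) = (2,7) ∈ E(G2) ✓
  (6,9) → (φ(6),φ(9)) = (5,7) ∈ E(G2) ✓
  (6,10) → (φ(6),φ(10)) = (5,10) ∈ E(G2) ✓
  (6,11) → (φ(6),φ(11)) = (5,8) ∈ E(G2) ✓
  (7,8) → (φ(7),φ(8)) = (0,1) ∈ E(G2) ✓
  (7,10) → (φ(7),φ(10)) = (1,10) ∈ E(G2) ✓
  (7,11) → (φ(7),φ(11)) = (1,8) ∈ E(G2) ✓
  (8,10) → (φ(8),φ(10)) = (0,10) ∈ E(G2) ✓
All 22 edges of G1 map to edges of G2, and |E(G1)| = |E(G2)| = 22, so φ is a bijection on edges as well as vertices. Hence G1 ≅ G2.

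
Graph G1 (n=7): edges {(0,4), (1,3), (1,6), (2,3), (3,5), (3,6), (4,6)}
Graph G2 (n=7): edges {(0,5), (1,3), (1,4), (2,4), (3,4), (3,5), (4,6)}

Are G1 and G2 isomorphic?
Yes, isomorphic

The graphs are isomorphic.
One valid mapping φ: V(G1) → V(G2): 0→0, 1→1, 2→2, 3→4, 4→5, 5→6, 6→3

Verify φ preserves adjacency — for each edge of G1, its image is an edge of G2:
  (0,4) → (φ(0),φ(4)) = (0,5) ∈ E(G2) ✓
  (1,3) → (φ(1),φ(3)) = (1,4) ∈ E(G2) ✓
  (1,6) → (φ(1),φ(6)) = (1,3) ∈ E(G2) ✓
  (2,3) → (φ(2),φ(3)) = (2,4) ∈ E(G2) ✓
  (3,5) → (φ(3),φ(5)) = (4,6) ∈ E(G2) ✓
  (3,6) → (φ(3),φ(6)) = (3,4) ∈ E(G2) ✓
  (4,6) → (φ(4),φ(6)) = (3,5) ∈ E(G2) ✓
All 7 edges of G1 map to edges of G2, and |E(G1)| = |E(G2)| = 7, so φ is a bijection on edges as well as vertices. Hence G1 ≅ G2.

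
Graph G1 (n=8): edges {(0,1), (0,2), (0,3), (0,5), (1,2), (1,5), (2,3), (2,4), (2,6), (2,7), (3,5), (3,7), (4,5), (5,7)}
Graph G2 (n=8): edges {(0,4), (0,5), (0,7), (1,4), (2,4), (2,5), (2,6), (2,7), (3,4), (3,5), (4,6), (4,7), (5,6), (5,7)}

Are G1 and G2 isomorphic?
Yes, isomorphic

The graphs are isomorphic.
One valid mapping φ: V(G1) → V(G2): 0→7, 1→0, 2→4, 3→2, 4→3, 5→5, 6→1, 7→6

Verify φ preserves adjacency — for each edge of G1, its image is an edge of G2:
  (0,1) → (φ(0),φ(1)) = (0,7) ∈ E(G2) ✓
  (0,2) → (φ(0),φ(2)) = (4,7) ∈ E(G2) ✓
  (0,3) → (φ(0),φ(3)) = (2,7) ∈ E(G2) ✓
  (0,5) → (φ(0),φ(5)) = (5,7) ∈ E(G2) ✓
  (1,2) → (φ(1),φ(2)) = (0,4) ∈ E(G2) ✓
  (1,5) → (φ(1),φ(5)) = (0,5) ∈ E(G2) ✓
  (2,3) → (φ(2),φ(3)) = (2,4) ∈ E(G2) ✓
  (2,4) → (φ(2),φ(4)) = (3,4) ∈ E(G2) ✓
  (2,6) → (φ(2),φ(6)) = (1,4) ∈ E(G2) ✓
  (2,7) → (φ(2),φ(7)) = (4,6) ∈ E(G2) ✓
  (3,5) → (φ(3),φ(5)) = (2,5) ∈ E(G2) ✓
  (3,7) → (φ(3),φ(7)) = (2,6) ∈ E(G2) ✓
  (4,5) → (φ(4),φ(5)) = (3,5) ∈ E(G2) ✓
  (5,7) → (φ(5),φ(7)) = (5,6) ∈ E(G2) ✓
All 14 edges of G1 map to edges of G2, and |E(G1)| = |E(G2)| = 14, so φ is a bijection on edges as well as vertices. Hence G1 ≅ G2.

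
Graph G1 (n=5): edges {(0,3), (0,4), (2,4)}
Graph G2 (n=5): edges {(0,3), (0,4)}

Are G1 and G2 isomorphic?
No, not isomorphic

The graphs are NOT isomorphic.

Counting edges: G1 has 3 edge(s); G2 has 2 edge(s).
Edge count is an isomorphism invariant (a bijection on vertices induces a bijection on edges), so differing edge counts rule out isomorphism.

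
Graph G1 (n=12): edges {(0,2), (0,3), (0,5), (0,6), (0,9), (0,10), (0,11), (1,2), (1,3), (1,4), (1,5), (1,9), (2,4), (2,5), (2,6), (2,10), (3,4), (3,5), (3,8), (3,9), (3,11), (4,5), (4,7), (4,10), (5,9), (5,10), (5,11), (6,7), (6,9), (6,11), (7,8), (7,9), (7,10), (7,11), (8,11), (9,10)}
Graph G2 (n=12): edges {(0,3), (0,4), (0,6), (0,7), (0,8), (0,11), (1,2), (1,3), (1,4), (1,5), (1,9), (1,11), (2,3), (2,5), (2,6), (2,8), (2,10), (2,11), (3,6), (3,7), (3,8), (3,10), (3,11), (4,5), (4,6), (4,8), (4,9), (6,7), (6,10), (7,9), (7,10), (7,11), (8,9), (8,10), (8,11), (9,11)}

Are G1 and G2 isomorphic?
Yes, isomorphic

The graphs are isomorphic.
One valid mapping φ: V(G1) → V(G2): 0→11, 1→10, 2→7, 3→2, 4→6, 5→3, 6→9, 7→4, 8→5, 9→8, 10→0, 11→1

Verify φ preserves adjacency — for each edge of G1, its image is an edge of G2:
  (0,2) → (φ(0),φ(2)) = (7,11) ∈ E(G2) ✓
  (0,3) → (φ(0),φ(3)) = (2,11) ∈ E(G2) ✓
  (0,5) → (φ(0),φ(5)) = (3,11) ∈ E(G2) ✓
  (0,6) → (φ(0),φ(6)) = (9,11) ∈ E(G2) ✓
  (0,9) → (φ(0),φ(9)) = (8,11) ∈ E(G2) ✓
  (0,10) → (φ(0),φ(10)) = (0,11) ∈ E(G2) ✓
  (0,11) → (φ(0),φ(11)) = (1,11) ∈ E(G2) ✓
  (1,2) → (φ(1),φ(2)) = (7,10) ∈ E(G2) ✓
  (1,3) → (φ(1),φ(3)) = (2,10) ∈ E(G2) ✓
  (1,4) → (φ(1),φ(4)) = (6,10) ∈ E(G2) ✓
  (1,5) → (φ(1),φ(5)) = (3,10) ∈ E(G2) ✓
  (1,9) → (φ(1),φ(9)) = (8,10) ∈ E(G2) ✓
  (2,4) → (φ(2),φ(4)) = (6,7) ∈ E(G2) ✓
  (2,5) → (φ(2),φ(5)) = (3,7) ∈ E(G2) ✓
  (2,6) → (φ(2),φ(6)) = (7,9) ∈ E(G2) ✓
  (2,10) → (φ(2),φ(10)) = (0,7) ∈ E(G2) ✓
  (3,4) → (φ(3),φ(4)) = (2,6) ∈ E(G2) ✓
  (3,5) → (φ(3),φ(5)) = (2,3) ∈ E(G2) ✓
  (3,8) → (φ(3),φ(8)) = (2,5) ∈ E(G2) ✓
  (3,9) → (φ(3),φ(9)) = (2,8) ∈ E(G2) ✓
  (3,11) → (φ(3),φ(11)) = (1,2) ∈ E(G2) ✓
  (4,5) → (φ(4),φ(5)) = (3,6) ∈ E(G2) ✓
  (4,7) → (φ(4),φ(7)) = (4,6) ∈ E(G2) ✓
  (4,10) → (φ(4),φ(10)) = (0,6) ∈ E(G2) ✓
  (5,9) → (φ(5),φ(9)) = (3,8) ∈ E(G2) ✓
  (5,10) → (φ(5),φ(10)) = (0,3) ∈ E(G2) ✓
  (5,11) → (φ(5),φ(11)) = (1,3) ∈ E(G2) ✓
  (6,7) → (φ(6),φ(7)) = (4,9) ∈ E(G2) ✓
  (6,9) → (φ(6),φ(9)) = (8,9) ∈ E(G2) ✓
  (6,11) → (φ(6),φ(11)) = (1,9) ∈ E(G2) ✓
  (7,8) → (φ(7),φ(8)) = (4,5) ∈ E(G2) ✓
  (7,9) → (φ(7),φ(9)) = (4,8) ∈ E(G2) ✓
  (7,10) → (φ(7),φ(10)) = (0,4) ∈ E(G2) ✓
  (7,11) → (φ(7),φ(11)) = (1,4) ∈ E(G2) ✓
  (8,11) → (φ(8),φ(11)) = (1,5) ∈ E(G2) ✓
  (9,10) → (φ(9),φ(10)) = (0,8) ∈ E(G2) ✓
All 36 edges of G1 map to edges of G2, and |E(G1)| = |E(G2)| = 36, so φ is a bijection on edges as well as vertices. Hence G1 ≅ G2.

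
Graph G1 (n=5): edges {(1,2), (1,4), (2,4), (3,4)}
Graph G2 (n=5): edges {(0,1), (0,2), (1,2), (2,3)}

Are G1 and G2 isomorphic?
Yes, isomorphic

The graphs are isomorphic.
One valid mapping φ: V(G1) → V(G2): 0→4, 1→0, 2→1, 3→3, 4→2

Verify φ preserves adjacency — for each edge of G1, its image is an edge of G2:
  (1,2) → (φ(1),φ(2)) = (0,1) ∈ E(G2) ✓
  (1,4) → (φ(1),φ(4)) = (0,2) ∈ E(G2) ✓
  (2,4) → (φ(2),φ(4)) = (1,2) ∈ E(G2) ✓
  (3,4) → (φ(3),φ(4)) = (2,3) ∈ E(G2) ✓
All 4 edges of G1 map to edges of G2, and |E(G1)| = |E(G2)| = 4, so φ is a bijection on edges as well as vertices. Hence G1 ≅ G2.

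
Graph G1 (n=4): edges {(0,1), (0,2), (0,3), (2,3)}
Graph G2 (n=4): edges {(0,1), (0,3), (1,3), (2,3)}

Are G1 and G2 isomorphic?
Yes, isomorphic

The graphs are isomorphic.
One valid mapping φ: V(G1) → V(G2): 0→3, 1→2, 2→1, 3→0

Verify φ preserves adjacency — for each edge of G1, its image is an edge of G2:
  (0,1) → (φ(0),φ(1)) = (2,3) ∈ E(G2) ✓
  (0,2) → (φ(0),φ(2)) = (1,3) ∈ E(G2) ✓
  (0,3) → (φ(0),φ(3)) = (0,3) ∈ E(G2) ✓
  (2,3) → (φ(2),φ(3)) = (0,1) ∈ E(G2) ✓
All 4 edges of G1 map to edges of G2, and |E(G1)| = |E(G2)| = 4, so φ is a bijection on edges as well as vertices. Hence G1 ≅ G2.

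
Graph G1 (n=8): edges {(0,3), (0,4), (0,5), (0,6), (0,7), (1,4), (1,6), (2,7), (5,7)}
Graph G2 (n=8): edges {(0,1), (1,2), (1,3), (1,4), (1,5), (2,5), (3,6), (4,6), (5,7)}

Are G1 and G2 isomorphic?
Yes, isomorphic

The graphs are isomorphic.
One valid mapping φ: V(G1) → V(G2): 0→1, 1→6, 2→7, 3→0, 4→3, 5→2, 6→4, 7→5

Verify φ preserves adjacency — for each edge of G1, its image is an edge of G2:
  (0,3) → (φ(0),φ(3)) = (0,1) ∈ E(G2) ✓
  (0,4) → (φ(0),φ(4)) = (1,3) ∈ E(G2) ✓
  (0,5) → (φ(0),φ(5)) = (1,2) ∈ E(G2) ✓
  (0,6) → (φ(0),φ(6)) = (1,4) ∈ E(G2) ✓
  (0,7) → (φ(0),φ(7)) = (1,5) ∈ E(G2) ✓
  (1,4) → (φ(1),φ(4)) = (3,6) ∈ E(G2) ✓
  (1,6) → (φ(1),φ(6)) = (4,6) ∈ E(G2) ✓
  (2,7) → (φ(2),φ(7)) = (5,7) ∈ E(G2) ✓
  (5,7) → (φ(5),φ(7)) = (2,5) ∈ E(G2) ✓
All 9 edges of G1 map to edges of G2, and |E(G1)| = |E(G2)| = 9, so φ is a bijection on edges as well as vertices. Hence G1 ≅ G2.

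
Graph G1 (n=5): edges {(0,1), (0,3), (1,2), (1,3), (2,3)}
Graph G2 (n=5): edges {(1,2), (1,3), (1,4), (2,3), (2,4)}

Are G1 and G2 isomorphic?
Yes, isomorphic

The graphs are isomorphic.
One valid mapping φ: V(G1) → V(G2): 0→3, 1→1, 2→4, 3→2, 4→0

Verify φ preserves adjacency — for each edge of G1, its image is an edge of G2:
  (0,1) → (φ(0),φ(1)) = (1,3) ∈ E(G2) ✓
  (0,3) → (φ(0),φ(3)) = (2,3) ∈ E(G2) ✓
  (1,2) → (φ(1),φ(2)) = (1,4) ∈ E(G2) ✓
  (1,3) → (φ(1),φ(3)) = (1,2) ∈ E(G2) ✓
  (2,3) → (φ(2),φ(3)) = (2,4) ∈ E(G2) ✓
All 5 edges of G1 map to edges of G2, and |E(G1)| = |E(G2)| = 5, so φ is a bijection on edges as well as vertices. Hence G1 ≅ G2.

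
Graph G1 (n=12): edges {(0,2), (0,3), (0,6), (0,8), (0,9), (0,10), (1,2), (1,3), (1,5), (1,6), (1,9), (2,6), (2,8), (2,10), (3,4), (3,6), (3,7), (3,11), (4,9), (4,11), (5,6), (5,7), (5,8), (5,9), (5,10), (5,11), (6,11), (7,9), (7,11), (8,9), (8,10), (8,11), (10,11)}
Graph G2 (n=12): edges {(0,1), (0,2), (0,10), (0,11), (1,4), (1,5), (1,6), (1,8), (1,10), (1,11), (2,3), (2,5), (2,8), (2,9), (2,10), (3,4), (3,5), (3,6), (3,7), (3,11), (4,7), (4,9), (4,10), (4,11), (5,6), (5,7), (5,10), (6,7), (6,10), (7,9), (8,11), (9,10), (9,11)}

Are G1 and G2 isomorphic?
Yes, isomorphic

The graphs are isomorphic.
One valid mapping φ: V(G1) → V(G2): 0→3, 1→9, 2→7, 3→11, 4→8, 5→10, 6→4, 7→0, 8→5, 9→2, 10→6, 11→1

Verify φ preserves adjacency — for each edge of G1, its image is an edge of G2:
  (0,2) → (φ(0),φ(2)) = (3,7) ∈ E(G2) ✓
  (0,3) → (φ(0),φ(3)) = (3,11) ∈ E(G2) ✓
  (0,6) → (φ(0),φ(6)) = (3,4) ∈ E(G2) ✓
  (0,8) → (φ(0),φ(8)) = (3,5) ∈ E(G2) ✓
  (0,9) → (φ(0),φ(9)) = (2,3) ∈ E(G2) ✓
  (0,10) → (φ(0),φ(10)) = (3,6) ∈ E(G2) ✓
  (1,2) → (φ(1),φ(2)) = (7,9) ∈ E(G2) ✓
  (1,3) → (φ(1),φ(3)) = (9,11) ∈ E(G2) ✓
  (1,5) → (φ(1),φ(5)) = (9,10) ∈ E(G2) ✓
  (1,6) → (φ(1),φ(6)) = (4,9) ∈ E(G2) ✓
  (1,9) → (φ(1),φ(9)) = (2,9) ∈ E(G2) ✓
  (2,6) → (φ(2),φ(6)) = (4,7) ∈ E(G2) ✓
  (2,8) → (φ(2),φ(8)) = (5,7) ∈ E(G2) ✓
  (2,10) → (φ(2),φ(10)) = (6,7) ∈ E(G2) ✓
  (3,4) → (φ(3),φ(4)) = (8,11) ∈ E(G2) ✓
  (3,6) → (φ(3),φ(6)) = (4,11) ∈ E(G2) ✓
  (3,7) → (φ(3),φ(7)) = (0,11) ∈ E(G2) ✓
  (3,11) → (φ(3),φ(11)) = (1,11) ∈ E(G2) ✓
  (4,9) → (φ(4),φ(9)) = (2,8) ∈ E(G2) ✓
  (4,11) → (φ(4),φ(11)) = (1,8) ∈ E(G2) ✓
  (5,6) → (φ(5),φ(6)) = (4,10) ∈ E(G2) ✓
  (5,7) → (φ(5),φ(7)) = (0,10) ∈ E(G2) ✓
  (5,8) → (φ(5),φ(8)) = (5,10) ∈ E(G2) ✓
  (5,9) → (φ(5),φ(9)) = (2,10) ∈ E(G2) ✓
  (5,10) → (φ(5),φ(10)) = (6,10) ∈ E(G2) ✓
  (5,11) → (φ(5),φ(11)) = (1,10) ∈ E(G2) ✓
  (6,11) → (φ(6),φ(11)) = (1,4) ∈ E(G2) ✓
  (7,9) → (φ(7),φ(9)) = (0,2) ∈ E(G2) ✓
  (7,11) → (φ(7),φ(11)) = (0,1) ∈ E(G2) ✓
  (8,9) → (φ(8),φ(9)) = (2,5) ∈ E(G2) ✓
  (8,10) → (φ(8),φ(10)) = (5,6) ∈ E(G2) ✓
  (8,11) → (φ(8),φ(11)) = (1,5) ∈ E(G2) ✓
  (10,11) → (φ(10),φ(11)) = (1,6) ∈ E(G2) ✓
All 33 edges of G1 map to edges of G2, and |E(G1)| = |E(G2)| = 33, so φ is a bijection on edges as well as vertices. Hence G1 ≅ G2.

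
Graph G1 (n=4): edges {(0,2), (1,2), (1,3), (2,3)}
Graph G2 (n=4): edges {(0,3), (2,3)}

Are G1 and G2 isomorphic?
No, not isomorphic

The graphs are NOT isomorphic.

Degrees in G1: deg(0)=1, deg(1)=2, deg(2)=3, deg(3)=2.
Sorted degree sequence of G1: [3, 2, 2, 1].
Degrees in G2: deg(0)=1, deg(1)=0, deg(2)=1, deg(3)=2.
Sorted degree sequence of G2: [2, 1, 1, 0].
The (sorted) degree sequence is an isomorphism invariant, so since G1 and G2 have different degree sequences they cannot be isomorphic.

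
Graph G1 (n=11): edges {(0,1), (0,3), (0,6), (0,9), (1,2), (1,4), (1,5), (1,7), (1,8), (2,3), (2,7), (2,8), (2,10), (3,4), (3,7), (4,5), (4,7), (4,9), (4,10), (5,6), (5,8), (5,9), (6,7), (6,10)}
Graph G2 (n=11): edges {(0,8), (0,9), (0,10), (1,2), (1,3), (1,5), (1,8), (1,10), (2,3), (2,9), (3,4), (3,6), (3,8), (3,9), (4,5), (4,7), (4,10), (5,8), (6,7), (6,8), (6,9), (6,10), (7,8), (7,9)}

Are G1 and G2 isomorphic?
Yes, isomorphic

The graphs are isomorphic.
One valid mapping φ: V(G1) → V(G2): 0→4, 1→3, 2→9, 3→7, 4→8, 5→1, 6→10, 7→6, 8→2, 9→5, 10→0

Verify φ preserves adjacency — for each edge of G1, its image is an edge of G2:
  (0,1) → (φ(0),φ(1)) = (3,4) ∈ E(G2) ✓
  (0,3) → (φ(0),φ(3)) = (4,7) ∈ E(G2) ✓
  (0,6) → (φ(0),φ(6)) = (4,10) ∈ E(G2) ✓
  (0,9) → (φ(0),φ(9)) = (4,5) ∈ E(G2) ✓
  (1,2) → (φ(1),φ(2)) = (3,9) ∈ E(G2) ✓
  (1,4) → (φ(1),φ(4)) = (3,8) ∈ E(G2) ✓
  (1,5) → (φ(1),φ(5)) = (1,3) ∈ E(G2) ✓
  (1,7) → (φ(1),φ(7)) = (3,6) ∈ E(G2) ✓
  (1,8) → (φ(1),φ(8)) = (2,3) ∈ E(G2) ✓
  (2,3) → (φ(2),φ(3)) = (7,9) ∈ E(G2) ✓
  (2,7) → (φ(2),φ(7)) = (6,9) ∈ E(G2) ✓
  (2,8) → (φ(2),φ(8)) = (2,9) ∈ E(G2) ✓
  (2,10) → (φ(2),φ(10)) = (0,9) ∈ E(G2) ✓
  (3,4) → (φ(3),φ(4)) = (7,8) ∈ E(G2) ✓
  (3,7) → (φ(3),φ(7)) = (6,7) ∈ E(G2) ✓
  (4,5) → (φ(4),φ(5)) = (1,8) ∈ E(G2) ✓
  (4,7) → (φ(4),φ(7)) = (6,8) ∈ E(G2) ✓
  (4,9) → (φ(4),φ(9)) = (5,8) ∈ E(G2) ✓
  (4,10) → (φ(4),φ(10)) = (0,8) ∈ E(G2) ✓
  (5,6) → (φ(5),φ(6)) = (1,10) ∈ E(G2) ✓
  (5,8) → (φ(5),φ(8)) = (1,2) ∈ E(G2) ✓
  (5,9) → (φ(5),φ(9)) = (1,5) ∈ E(G2) ✓
  (6,7) → (φ(6),φ(7)) = (6,10) ∈ E(G2) ✓
  (6,10) → (φ(6),φ(10)) = (0,10) ∈ E(G2) ✓
All 24 edges of G1 map to edges of G2, and |E(G1)| = |E(G2)| = 24, so φ is a bijection on edges as well as vertices. Hence G1 ≅ G2.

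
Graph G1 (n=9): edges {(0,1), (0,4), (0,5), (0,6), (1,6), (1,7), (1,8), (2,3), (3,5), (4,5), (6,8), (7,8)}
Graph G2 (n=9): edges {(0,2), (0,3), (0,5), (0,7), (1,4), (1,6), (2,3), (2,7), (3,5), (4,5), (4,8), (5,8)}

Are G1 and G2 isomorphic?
Yes, isomorphic

The graphs are isomorphic.
One valid mapping φ: V(G1) → V(G2): 0→5, 1→0, 2→6, 3→1, 4→8, 5→4, 6→3, 7→7, 8→2

Verify φ preserves adjacency — for each edge of G1, its image is an edge of G2:
  (0,1) → (φ(0),φ(1)) = (0,5) ∈ E(G2) ✓
  (0,4) → (φ(0),φ(4)) = (5,8) ∈ E(G2) ✓
  (0,5) → (φ(0),φ(5)) = (4,5) ∈ E(G2) ✓
  (0,6) → (φ(0),φ(6)) = (3,5) ∈ E(G2) ✓
  (1,6) → (φ(1),φ(6)) = (0,3) ∈ E(G2) ✓
  (1,7) → (φ(1),φ(7)) = (0,7) ∈ E(G2) ✓
  (1,8) → (φ(1),φ(8)) = (0,2) ∈ E(G2) ✓
  (2,3) → (φ(2),φ(3)) = (1,6) ∈ E(G2) ✓
  (3,5) → (φ(3),φ(5)) = (1,4) ∈ E(G2) ✓
  (4,5) → (φ(4),φ(5)) = (4,8) ∈ E(G2) ✓
  (6,8) → (φ(6),φ(8)) = (2,3) ∈ E(G2) ✓
  (7,8) → (φ(7),φ(8)) = (2,7) ∈ E(G2) ✓
All 12 edges of G1 map to edges of G2, and |E(G1)| = |E(G2)| = 12, so φ is a bijection on edges as well as vertices. Hence G1 ≅ G2.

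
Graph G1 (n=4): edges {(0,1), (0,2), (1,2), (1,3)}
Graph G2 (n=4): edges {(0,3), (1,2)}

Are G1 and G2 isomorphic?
No, not isomorphic

The graphs are NOT isomorphic.

Degrees in G1: deg(0)=2, deg(1)=3, deg(2)=2, deg(3)=1.
Sorted degree sequence of G1: [3, 2, 2, 1].
Degrees in G2: deg(0)=1, deg(1)=1, deg(2)=1, deg(3)=1.
Sorted degree sequence of G2: [1, 1, 1, 1].
The (sorted) degree sequence is an isomorphism invariant, so since G1 and G2 have different degree sequences they cannot be isomorphic.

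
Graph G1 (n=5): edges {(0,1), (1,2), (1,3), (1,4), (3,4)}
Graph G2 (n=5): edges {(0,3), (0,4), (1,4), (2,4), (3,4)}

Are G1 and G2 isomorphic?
Yes, isomorphic

The graphs are isomorphic.
One valid mapping φ: V(G1) → V(G2): 0→1, 1→4, 2→2, 3→3, 4→0

Verify φ preserves adjacency — for each edge of G1, its image is an edge of G2:
  (0,1) → (φ(0),φ(1)) = (1,4) ∈ E(G2) ✓
  (1,2) → (φ(1),φ(2)) = (2,4) ∈ E(G2) ✓
  (1,3) → (φ(1),φ(3)) = (3,4) ∈ E(G2) ✓
  (1,4) → (φ(1),φ(4)) = (0,4) ∈ E(G2) ✓
  (3,4) → (φ(3),φ(4)) = (0,3) ∈ E(G2) ✓
All 5 edges of G1 map to edges of G2, and |E(G1)| = |E(G2)| = 5, so φ is a bijection on edges as well as vertices. Hence G1 ≅ G2.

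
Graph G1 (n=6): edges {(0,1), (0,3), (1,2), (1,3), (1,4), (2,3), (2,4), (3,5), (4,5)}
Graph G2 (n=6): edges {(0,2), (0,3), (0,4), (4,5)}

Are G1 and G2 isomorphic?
No, not isomorphic

The graphs are NOT isomorphic.

Connected components of G1: 1 component(s) with vertex sets [[0, 1, 2, 3, 4, 5]], sizes [6].
Connected components of G2: 2 component(s) with vertex sets [[1], [0, 2, 3, 4, 5]], sizes [1, 5].
The number of connected components (and the multiset of component sizes) is an isomorphism invariant — an isomorphism maps each component of G1 bijectively onto a component of G2. Since G1 has 1 component(s) and G2 has 2, they cannot be isomorphic.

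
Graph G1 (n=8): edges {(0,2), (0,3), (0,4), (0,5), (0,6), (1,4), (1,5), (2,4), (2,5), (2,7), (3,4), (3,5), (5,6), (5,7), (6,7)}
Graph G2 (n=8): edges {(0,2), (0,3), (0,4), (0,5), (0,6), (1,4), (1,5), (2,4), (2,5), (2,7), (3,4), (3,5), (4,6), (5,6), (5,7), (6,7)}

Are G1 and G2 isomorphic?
No, not isomorphic

The graphs are NOT isomorphic.

Counting edges: G1 has 15 edge(s); G2 has 16 edge(s).
Edge count is an isomorphism invariant (a bijection on vertices induces a bijection on edges), so differing edge counts rule out isomorphism.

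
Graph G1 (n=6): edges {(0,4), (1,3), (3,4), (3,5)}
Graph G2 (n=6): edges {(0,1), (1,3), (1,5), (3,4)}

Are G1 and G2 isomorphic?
Yes, isomorphic

The graphs are isomorphic.
One valid mapping φ: V(G1) → V(G2): 0→4, 1→0, 2→2, 3→1, 4→3, 5→5

Verify φ preserves adjacency — for each edge of G1, its image is an edge of G2:
  (0,4) → (φ(0),φ(4)) = (3,4) ∈ E(G2) ✓
  (1,3) → (φ(1),φ(3)) = (0,1) ∈ E(G2) ✓
  (3,4) → (φ(3),φ(4)) = (1,3) ∈ E(G2) ✓
  (3,5) → (φ(3),φ(5)) = (1,5) ∈ E(G2) ✓
All 4 edges of G1 map to edges of G2, and |E(G1)| = |E(G2)| = 4, so φ is a bijection on edges as well as vertices. Hence G1 ≅ G2.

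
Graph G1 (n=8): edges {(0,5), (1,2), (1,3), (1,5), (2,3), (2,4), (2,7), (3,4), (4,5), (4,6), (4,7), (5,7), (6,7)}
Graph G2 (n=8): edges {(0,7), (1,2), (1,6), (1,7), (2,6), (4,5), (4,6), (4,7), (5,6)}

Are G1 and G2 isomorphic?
No, not isomorphic

The graphs are NOT isomorphic.

Degrees in G1: deg(0)=1, deg(1)=3, deg(2)=4, deg(3)=3, deg(4)=5, deg(5)=4, deg(6)=2, deg(7)=4.
Sorted degree sequence of G1: [5, 4, 4, 4, 3, 3, 2, 1].
Degrees in G2: deg(0)=1, deg(1)=3, deg(2)=2, deg(3)=0, deg(4)=3, deg(5)=2, deg(6)=4, deg(7)=3.
Sorted degree sequence of G2: [4, 3, 3, 3, 2, 2, 1, 0].
The (sorted) degree sequence is an isomorphism invariant, so since G1 and G2 have different degree sequences they cannot be isomorphic.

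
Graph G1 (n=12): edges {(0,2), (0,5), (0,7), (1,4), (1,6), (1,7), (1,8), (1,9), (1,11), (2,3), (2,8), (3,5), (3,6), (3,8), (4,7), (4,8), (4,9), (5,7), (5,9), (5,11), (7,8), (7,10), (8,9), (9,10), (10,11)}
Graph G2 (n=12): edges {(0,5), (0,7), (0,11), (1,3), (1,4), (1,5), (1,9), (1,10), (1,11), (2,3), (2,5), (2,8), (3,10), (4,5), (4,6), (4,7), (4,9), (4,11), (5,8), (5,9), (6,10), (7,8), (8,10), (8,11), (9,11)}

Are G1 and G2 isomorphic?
Yes, isomorphic

The graphs are isomorphic.
One valid mapping φ: V(G1) → V(G2): 0→2, 1→4, 2→3, 3→10, 4→9, 5→8, 6→6, 7→5, 8→1, 9→11, 10→0, 11→7

Verify φ preserves adjacency — for each edge of G1, its image is an edge of G2:
  (0,2) → (φ(0),φ(2)) = (2,3) ∈ E(G2) ✓
  (0,5) → (φ(0),φ(5)) = (2,8) ∈ E(G2) ✓
  (0,7) → (φ(0),φ(7)) = (2,5) ∈ E(G2) ✓
  (1,4) → (φ(1),φ(4)) = (4,9) ∈ E(G2) ✓
  (1,6) → (φ(1),φ(6)) = (4,6) ∈ E(G2) ✓
  (1,7) → (φ(1),φ(7)) = (4,5) ∈ E(G2) ✓
  (1,8) → (φ(1),φ(8)) = (1,4) ∈ E(G2) ✓
  (1,9) → (φ(1),φ(9)) = (4,11) ∈ E(G2) ✓
  (1,11) → (φ(1),φ(11)) = (4,7) ∈ E(G2) ✓
  (2,3) → (φ(2),φ(3)) = (3,10) ∈ E(G2) ✓
  (2,8) → (φ(2),φ(8)) = (1,3) ∈ E(G2) ✓
  (3,5) → (φ(3),φ(5)) = (8,10) ∈ E(G2) ✓
  (3,6) → (φ(3),φ(6)) = (6,10) ∈ E(G2) ✓
  (3,8) → (φ(3),φ(8)) = (1,10) ∈ E(G2) ✓
  (4,7) → (φ(4),φ(7)) = (5,9) ∈ E(G2) ✓
  (4,8) → (φ(4),φ(8)) = (1,9) ∈ E(G2) ✓
  (4,9) → (φ(4),φ(9)) = (9,11) ∈ E(G2) ✓
  (5,7) → (φ(5),φ(7)) = (5,8) ∈ E(G2) ✓
  (5,9) → (φ(5),φ(9)) = (8,11) ∈ E(G2) ✓
  (5,11) → (φ(5),φ(11)) = (7,8) ∈ E(G2) ✓
  (7,8) → (φ(7),φ(8)) = (1,5) ∈ E(G2) ✓
  (7,10) → (φ(7),φ(10)) = (0,5) ∈ E(G2) ✓
  (8,9) → (φ(8),φ(9)) = (1,11) ∈ E(G2) ✓
  (9,10) → (φ(9),φ(10)) = (0,11) ∈ E(G2) ✓
  (10,11) → (φ(10),φ(11)) = (0,7) ∈ E(G2) ✓
All 25 edges of G1 map to edges of G2, and |E(G1)| = |E(G2)| = 25, so φ is a bijection on edges as well as vertices. Hence G1 ≅ G2.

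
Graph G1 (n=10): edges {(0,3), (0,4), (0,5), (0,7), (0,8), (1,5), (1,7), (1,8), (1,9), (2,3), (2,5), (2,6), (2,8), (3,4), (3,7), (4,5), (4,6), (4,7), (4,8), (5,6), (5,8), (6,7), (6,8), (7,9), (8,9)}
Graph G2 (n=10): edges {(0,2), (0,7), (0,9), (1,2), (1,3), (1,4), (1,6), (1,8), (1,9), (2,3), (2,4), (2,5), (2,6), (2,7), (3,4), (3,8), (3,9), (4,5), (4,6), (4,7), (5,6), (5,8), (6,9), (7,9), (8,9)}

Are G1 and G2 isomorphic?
Yes, isomorphic

The graphs are isomorphic.
One valid mapping φ: V(G1) → V(G2): 0→3, 1→7, 2→5, 3→8, 4→1, 5→4, 6→6, 7→9, 8→2, 9→0

Verify φ preserves adjacency — for each edge of G1, its image is an edge of G2:
  (0,3) → (φ(0),φ(3)) = (3,8) ∈ E(G2) ✓
  (0,4) → (φ(0),φ(4)) = (1,3) ∈ E(G2) ✓
  (0,5) → (φ(0),φ(5)) = (3,4) ∈ E(G2) ✓
  (0,7) → (φ(0),φ(7)) = (3,9) ∈ E(G2) ✓
  (0,8) → (φ(0),φ(8)) = (2,3) ∈ E(G2) ✓
  (1,5) → (φ(1),φ(5)) = (4,7) ∈ E(G2) ✓
  (1,7) → (φ(1),φ(7)) = (7,9) ∈ E(G2) ✓
  (1,8) → (φ(1),φ(8)) = (2,7) ∈ E(G2) ✓
  (1,9) → (φ(1),φ(9)) = (0,7) ∈ E(G2) ✓
  (2,3) → (φ(2),φ(3)) = (5,8) ∈ E(G2) ✓
  (2,5) → (φ(2),φ(5)) = (4,5) ∈ E(G2) ✓
  (2,6) → (φ(2),φ(6)) = (5,6) ∈ E(G2) ✓
  (2,8) → (φ(2),φ(8)) = (2,5) ∈ E(G2) ✓
  (3,4) → (φ(3),φ(4)) = (1,8) ∈ E(G2) ✓
  (3,7) → (φ(3),φ(7)) = (8,9) ∈ E(G2) ✓
  (4,5) → (φ(4),φ(5)) = (1,4) ∈ E(G2) ✓
  (4,6) → (φ(4),φ(6)) = (1,6) ∈ E(G2) ✓
  (4,7) → (φ(4),φ(7)) = (1,9) ∈ E(G2) ✓
  (4,8) → (φ(4),φ(8)) = (1,2) ∈ E(G2) ✓
  (5,6) → (φ(5),φ(6)) = (4,6) ∈ E(G2) ✓
  (5,8) → (φ(5),φ(8)) = (2,4) ∈ E(G2) ✓
  (6,7) → (φ(6),φ(7)) = (6,9) ∈ E(G2) ✓
  (6,8) → (φ(6),φ(8)) = (2,6) ∈ E(G2) ✓
  (7,9) → (φ(7),φ(9)) = (0,9) ∈ E(G2) ✓
  (8,9) → (φ(8),φ(9)) = (0,2) ∈ E(G2) ✓
All 25 edges of G1 map to edges of G2, and |E(G1)| = |E(G2)| = 25, so φ is a bijection on edges as well as vertices. Hence G1 ≅ G2.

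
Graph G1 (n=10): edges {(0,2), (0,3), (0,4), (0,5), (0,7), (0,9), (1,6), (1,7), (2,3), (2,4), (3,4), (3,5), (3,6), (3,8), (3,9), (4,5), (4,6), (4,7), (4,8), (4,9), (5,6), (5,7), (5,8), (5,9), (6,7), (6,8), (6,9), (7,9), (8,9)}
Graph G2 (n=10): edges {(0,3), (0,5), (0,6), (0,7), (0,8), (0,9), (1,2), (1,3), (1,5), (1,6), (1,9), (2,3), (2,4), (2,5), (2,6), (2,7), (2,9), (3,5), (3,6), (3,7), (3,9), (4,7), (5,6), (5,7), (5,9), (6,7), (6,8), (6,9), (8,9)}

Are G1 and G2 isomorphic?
Yes, isomorphic

The graphs are isomorphic.
One valid mapping φ: V(G1) → V(G2): 0→0, 1→4, 2→8, 3→9, 4→6, 5→5, 6→2, 7→7, 8→1, 9→3

Verify φ preserves adjacency — for each edge of G1, its image is an edge of G2:
  (0,2) → (φ(0),φ(2)) = (0,8) ∈ E(G2) ✓
  (0,3) → (φ(0),φ(3)) = (0,9) ∈ E(G2) ✓
  (0,4) → (φ(0),φ(4)) = (0,6) ∈ E(G2) ✓
  (0,5) → (φ(0),φ(5)) = (0,5) ∈ E(G2) ✓
  (0,7) → (φ(0),φ(7)) = (0,7) ∈ E(G2) ✓
  (0,9) → (φ(0),φ(9)) = (0,3) ∈ E(G2) ✓
  (1,6) → (φ(1),φ(6)) = (2,4) ∈ E(G2) ✓
  (1,7) → (φ(1),φ(7)) = (4,7) ∈ E(G2) ✓
  (2,3) → (φ(2),φ(3)) = (8,9) ∈ E(G2) ✓
  (2,4) → (φ(2),φ(4)) = (6,8) ∈ E(G2) ✓
  (3,4) → (φ(3),φ(4)) = (6,9) ∈ E(G2) ✓
  (3,5) → (φ(3),φ(5)) = (5,9) ∈ E(G2) ✓
  (3,6) → (φ(3),φ(6)) = (2,9) ∈ E(G2) ✓
  (3,8) → (φ(3),φ(8)) = (1,9) ∈ E(G2) ✓
  (3,9) → (φ(3),φ(9)) = (3,9) ∈ E(G2) ✓
  (4,5) → (φ(4),φ(5)) = (5,6) ∈ E(G2) ✓
  (4,6) → (φ(4),φ(6)) = (2,6) ∈ E(G2) ✓
  (4,7) → (φ(4),φ(7)) = (6,7) ∈ E(G2) ✓
  (4,8) → (φ(4),φ(8)) = (1,6) ∈ E(G2) ✓
  (4,9) → (φ(4),φ(9)) = (3,6) ∈ E(G2) ✓
  (5,6) → (φ(5),φ(6)) = (2,5) ∈ E(G2) ✓
  (5,7) → (φ(5),φ(7)) = (5,7) ∈ E(G2) ✓
  (5,8) → (φ(5),φ(8)) = (1,5) ∈ E(G2) ✓
  (5,9) → (φ(5),φ(9)) = (3,5) ∈ E(G2) ✓
  (6,7) → (φ(6),φ(7)) = (2,7) ∈ E(G2) ✓
  (6,8) → (φ(6),φ(8)) = (1,2) ∈ E(G2) ✓
  (6,9) → (φ(6),φ(9)) = (2,3) ∈ E(G2) ✓
  (7,9) → (φ(7),φ(9)) = (3,7) ∈ E(G2) ✓
  (8,9) → (φ(8),φ(9)) = (1,3) ∈ E(G2) ✓
All 29 edges of G1 map to edges of G2, and |E(G1)| = |E(G2)| = 29, so φ is a bijection on edges as well as vertices. Hence G1 ≅ G2.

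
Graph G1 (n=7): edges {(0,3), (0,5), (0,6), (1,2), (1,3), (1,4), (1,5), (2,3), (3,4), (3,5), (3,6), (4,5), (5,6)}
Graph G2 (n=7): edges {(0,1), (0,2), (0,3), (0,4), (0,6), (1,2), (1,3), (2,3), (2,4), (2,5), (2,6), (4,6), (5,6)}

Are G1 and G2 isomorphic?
Yes, isomorphic

The graphs are isomorphic.
One valid mapping φ: V(G1) → V(G2): 0→1, 1→6, 2→5, 3→2, 4→4, 5→0, 6→3

Verify φ preserves adjacency — for each edge of G1, its image is an edge of G2:
  (0,3) → (φ(0),φ(3)) = (1,2) ∈ E(G2) ✓
  (0,5) → (φ(0),φ(5)) = (0,1) ∈ E(G2) ✓
  (0,6) → (φ(0),φ(6)) = (1,3) ∈ E(G2) ✓
  (1,2) → (φ(1),φ(2)) = (5,6) ∈ E(G2) ✓
  (1,3) → (φ(1),φ(3)) = (2,6) ∈ E(G2) ✓
  (1,4) → (φ(1),φ(4)) = (4,6) ∈ E(G2) ✓
  (1,5) → (φ(1),φ(5)) = (0,6) ∈ E(G2) ✓
  (2,3) → (φ(2),φ(3)) = (2,5) ∈ E(G2) ✓
  (3,4) → (φ(3),φ(4)) = (2,4) ∈ E(G2) ✓
  (3,5) → (φ(3),φ(5)) = (0,2) ∈ E(G2) ✓
  (3,6) → (φ(3),φ(6)) = (2,3) ∈ E(G2) ✓
  (4,5) → (φ(4),φ(5)) = (0,4) ∈ E(G2) ✓
  (5,6) → (φ(5),φ(6)) = (0,3) ∈ E(G2) ✓
All 13 edges of G1 map to edges of G2, and |E(G1)| = |E(G2)| = 13, so φ is a bijection on edges as well as vertices. Hence G1 ≅ G2.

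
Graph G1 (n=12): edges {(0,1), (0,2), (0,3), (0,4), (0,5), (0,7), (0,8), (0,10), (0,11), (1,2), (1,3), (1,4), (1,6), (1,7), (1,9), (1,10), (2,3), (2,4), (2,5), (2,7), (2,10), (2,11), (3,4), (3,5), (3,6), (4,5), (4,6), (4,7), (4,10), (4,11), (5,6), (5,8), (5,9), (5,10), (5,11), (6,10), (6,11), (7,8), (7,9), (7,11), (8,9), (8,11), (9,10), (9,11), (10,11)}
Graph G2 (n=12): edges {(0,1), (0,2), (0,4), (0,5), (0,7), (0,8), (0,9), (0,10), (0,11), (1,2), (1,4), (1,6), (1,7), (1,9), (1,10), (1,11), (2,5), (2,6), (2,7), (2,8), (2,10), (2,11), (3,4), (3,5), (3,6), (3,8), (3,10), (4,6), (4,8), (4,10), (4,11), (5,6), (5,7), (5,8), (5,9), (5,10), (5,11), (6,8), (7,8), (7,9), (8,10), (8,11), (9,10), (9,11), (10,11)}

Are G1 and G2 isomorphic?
Yes, isomorphic

The graphs are isomorphic.
One valid mapping φ: V(G1) → V(G2): 0→10, 1→1, 2→11, 3→9, 4→0, 5→5, 6→7, 7→4, 8→3, 9→6, 10→2, 11→8

Verify φ preserves adjacency — for each edge of G1, its image is an edge of G2:
  (0,1) → (φ(0),φ(1)) = (1,10) ∈ E(G2) ✓
  (0,2) → (φ(0),φ(2)) = (10,11) ∈ E(G2) ✓
  (0,3) → (φ(0),φ(3)) = (9,10) ∈ E(G2) ✓
  (0,4) → (φ(0),φ(4)) = (0,10) ∈ E(G2) ✓
  (0,5) → (φ(0),φ(5)) = (5,10) ∈ E(G2) ✓
  (0,7) → (φ(0),φ(7)) = (4,10) ∈ E(G2) ✓
  (0,8) → (φ(0),φ(8)) = (3,10) ∈ E(G2) ✓
  (0,10) → (φ(0),φ(10)) = (2,10) ∈ E(G2) ✓
  (0,11) → (φ(0),φ(11)) = (8,10) ∈ E(G2) ✓
  (1,2) → (φ(1),φ(2)) = (1,11) ∈ E(G2) ✓
  (1,3) → (φ(1),φ(3)) = (1,9) ∈ E(G2) ✓
  (1,4) → (φ(1),φ(4)) = (0,1) ∈ E(G2) ✓
  (1,6) → (φ(1),φ(6)) = (1,7) ∈ E(G2) ✓
  (1,7) → (φ(1),φ(7)) = (1,4) ∈ E(G2) ✓
  (1,9) → (φ(1),φ(9)) = (1,6) ∈ E(G2) ✓
  (1,10) → (φ(1),φ(10)) = (1,2) ∈ E(G2) ✓
  (2,3) → (φ(2),φ(3)) = (9,11) ∈ E(G2) ✓
  (2,4) → (φ(2),φ(4)) = (0,11) ∈ E(G2) ✓
  (2,5) → (φ(2),φ(5)) = (5,11) ∈ E(G2) ✓
  (2,7) → (φ(2),φ(7)) = (4,11) ∈ E(G2) ✓
  (2,10) → (φ(2),φ(10)) = (2,11) ∈ E(G2) ✓
  (2,11) → (φ(2),φ(11)) = (8,11) ∈ E(G2) ✓
  (3,4) → (φ(3),φ(4)) = (0,9) ∈ E(G2) ✓
  (3,5) → (φ(3),φ(5)) = (5,9) ∈ E(G2) ✓
  (3,6) → (φ(3),φ(6)) = (7,9) ∈ E(G2) ✓
  (4,5) → (φ(4),φ(5)) = (0,5) ∈ E(G2) ✓
  (4,6) → (φ(4),φ(6)) = (0,7) ∈ E(G2) ✓
  (4,7) → (φ(4),φ(7)) = (0,4) ∈ E(G2) ✓
  (4,10) → (φ(4),φ(10)) = (0,2) ∈ E(G2) ✓
  (4,11) → (φ(4),φ(11)) = (0,8) ∈ E(G2) ✓
  (5,6) → (φ(5),φ(6)) = (5,7) ∈ E(G2) ✓
  (5,8) → (φ(5),φ(8)) = (3,5) ∈ E(G2) ✓
  (5,9) → (φ(5),φ(9)) = (5,6) ∈ E(G2) ✓
  (5,10) → (φ(5),φ(10)) = (2,5) ∈ E(G2) ✓
  (5,11) → (φ(5),φ(11)) = (5,8) ∈ E(G2) ✓
  (6,10) → (φ(6),φ(10)) = (2,7) ∈ E(G2) ✓
  (6,11) → (φ(6),φ(11)) = (7,8) ∈ E(G2) ✓
  (7,8) → (φ(7),φ(8)) = (3,4) ∈ E(G2) ✓
  (7,9) → (φ(7),φ(9)) = (4,6) ∈ E(G2) ✓
  (7,11) → (φ(7),φ(11)) = (4,8) ∈ E(G2) ✓
  (8,9) → (φ(8),φ(9)) = (3,6) ∈ E(G2) ✓
  (8,11) → (φ(8),φ(11)) = (3,8) ∈ E(G2) ✓
  (9,10) → (φ(9),φ(10)) = (2,6) ∈ E(G2) ✓
  (9,11) → (φ(9),φ(11)) = (6,8) ∈ E(G2) ✓
  (10,11) → (φ(10),φ(11)) = (2,8) ∈ E(G2) ✓
All 45 edges of G1 map to edges of G2, and |E(G1)| = |E(G2)| = 45, so φ is a bijection on edges as well as vertices. Hence G1 ≅ G2.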